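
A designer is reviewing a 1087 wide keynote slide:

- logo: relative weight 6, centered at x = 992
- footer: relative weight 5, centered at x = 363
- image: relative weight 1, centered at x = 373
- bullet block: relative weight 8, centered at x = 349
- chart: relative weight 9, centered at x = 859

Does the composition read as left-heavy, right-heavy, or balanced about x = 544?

Total weight = 6 + 5 + 1 + 8 + 9 = 29.
Σw·x = 6·992 + 5·363 + 1·373 + 8·349 + 9·859 = 18663, so x̄ = 18663/29 ≈ 643.55.
Since 643.6 is right of 544, the composition reads right-heavy.

right-heavy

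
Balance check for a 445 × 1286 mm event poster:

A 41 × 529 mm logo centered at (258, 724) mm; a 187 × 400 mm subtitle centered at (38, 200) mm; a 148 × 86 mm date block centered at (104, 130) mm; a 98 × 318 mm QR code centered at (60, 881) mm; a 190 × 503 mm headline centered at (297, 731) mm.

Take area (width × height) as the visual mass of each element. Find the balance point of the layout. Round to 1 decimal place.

Areas: logo 41·529 = 21689, subtitle 187·400 = 74800, date block 148·86 = 12728, QR code 98·318 = 31164, headline 190·503 = 95570. Total weight = 235951.
x-moment: 21689·258 + 74800·38 + 12728·104 + 31164·60 + 95570·297 = 40016004; centroid 40016004/235951 ≈ 169.59.
y-moment: 21689·724 + 74800·200 + 12728·130 + 31164·881 + 95570·731 = 129634630; centroid 129634630/235951 ≈ 549.41.

(169.6, 549.4)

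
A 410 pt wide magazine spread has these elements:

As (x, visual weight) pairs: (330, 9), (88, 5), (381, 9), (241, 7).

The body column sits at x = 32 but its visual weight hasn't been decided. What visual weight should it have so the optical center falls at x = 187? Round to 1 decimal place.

Fixed elements: Σw = 9 + 5 + 9 + 7 = 30, Σw·x = 9·330 + 5·88 + 9·381 + 7·241 = 8526.
Set Σw·x/Σw = 187: (8526 + 32w) = 187·(30 + w).
So w = (187·30 − 8526)/(32 − 187) = -2916/-155 ≈ 18.81.

w ≈ 18.8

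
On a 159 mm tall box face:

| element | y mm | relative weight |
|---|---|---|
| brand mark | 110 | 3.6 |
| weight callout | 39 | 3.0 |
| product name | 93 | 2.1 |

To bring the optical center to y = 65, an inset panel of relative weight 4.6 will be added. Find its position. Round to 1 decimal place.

New total weight: (3.6 + 3.0 + 2.1) + 4.6 = 13.3.
y: need Σw·y = 13.3·65 = 864.5. Existing = 3.6·110 + 3.0·39 + 2.1·93 = 708.3. Remainder 156.2 / 4.6 ≈ 33.96.

y ≈ 34.0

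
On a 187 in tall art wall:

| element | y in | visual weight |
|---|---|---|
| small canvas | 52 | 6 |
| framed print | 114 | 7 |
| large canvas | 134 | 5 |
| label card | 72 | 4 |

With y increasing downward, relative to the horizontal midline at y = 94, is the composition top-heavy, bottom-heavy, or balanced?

balanced

Weights sum to 6 + 7 + 5 + 4 = 22.
Σw·y = 6·52 + 7·114 + 5·134 + 4·72 = 2068, so ȳ = 2068/22 ≈ 94.00.
That equals the midline 94 — balanced.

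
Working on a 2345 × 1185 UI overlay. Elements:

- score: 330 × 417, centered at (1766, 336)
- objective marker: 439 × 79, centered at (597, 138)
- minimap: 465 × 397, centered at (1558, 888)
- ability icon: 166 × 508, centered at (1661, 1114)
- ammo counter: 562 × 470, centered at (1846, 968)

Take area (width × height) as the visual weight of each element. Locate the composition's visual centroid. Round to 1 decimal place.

(1671.5, 800.4)

Taking area as weight: score 330·417 = 137610, objective marker 439·79 = 34681, minimap 465·397 = 184605, ability icon 166·508 = 84328, ammo counter 562·470 = 264140. Sum 705364.
Σw·x = 137610·1766 + 34681·597 + 184605·1558 + 84328·1661 + 264140·1846 = 1179009655, so x̄ = 1179009655/705364 ≈ 1671.49.
Σw·y = 137610·336 + 34681·138 + 184605·888 + 84328·1114 + 264140·968 = 564581090, so ȳ = 564581090/705364 ≈ 800.41.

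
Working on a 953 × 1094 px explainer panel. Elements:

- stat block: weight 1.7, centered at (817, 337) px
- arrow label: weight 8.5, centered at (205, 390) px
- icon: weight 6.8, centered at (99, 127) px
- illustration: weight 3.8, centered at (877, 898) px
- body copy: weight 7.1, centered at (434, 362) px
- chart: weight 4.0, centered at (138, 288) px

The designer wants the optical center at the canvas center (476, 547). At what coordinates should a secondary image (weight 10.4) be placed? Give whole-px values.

(900, 1082)

New total weight: (1.7 + 8.5 + 6.8 + 3.8 + 7.1 + 4.0) + 10.4 = 42.3.
Along x: (10770.6 + 10.4·x) / 42.3 = 476 (existing moment 1.7·817 + 8.5·205 + 6.8·99 + 3.8·877 + 7.1·434 + 4.0·138 = 10770.6) ⇒ x = (20134.8 − 10770.6) / 10.4 ≈ 900.40.
Along y: (11886.1 + 10.4·y) / 42.3 = 547 (existing moment 1.7·337 + 8.5·390 + 6.8·127 + 3.8·898 + 7.1·362 + 4.0·288 = 11886.1) ⇒ y = (23138.1 − 11886.1) / 10.4 ≈ 1081.92.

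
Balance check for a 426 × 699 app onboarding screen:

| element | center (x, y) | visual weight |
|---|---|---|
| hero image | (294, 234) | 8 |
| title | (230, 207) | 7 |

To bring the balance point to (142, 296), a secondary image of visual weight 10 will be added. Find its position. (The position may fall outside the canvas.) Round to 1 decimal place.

(-41.2, 407.9)

New total weight: (8 + 7) + 10 = 25.
x: need Σw·x = 25·142 = 3550. Existing = 8·294 + 7·230 = 3962. Remainder -412 / 10 ≈ -41.20.
y: need Σw·y = 25·296 = 7400. Existing = 8·234 + 7·207 = 3321. Remainder 4079 / 10 ≈ 407.90.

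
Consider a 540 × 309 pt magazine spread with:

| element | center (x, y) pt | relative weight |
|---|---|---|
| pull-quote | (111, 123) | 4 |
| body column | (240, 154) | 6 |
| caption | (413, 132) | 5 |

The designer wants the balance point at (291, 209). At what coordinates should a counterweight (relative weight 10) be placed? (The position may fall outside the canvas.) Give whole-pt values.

After adding the counterweight, total weight = 4 + 6 + 5 + 10 = 25.
x: need Σw·x = 25·291 = 7275. Existing = 4·111 + 6·240 + 5·413 = 3949. Remainder 3326 / 10 ≈ 332.60.
y: need Σw·y = 25·209 = 5225. Existing = 4·123 + 6·154 + 5·132 = 2076. Remainder 3149 / 10 ≈ 314.90.

(333, 315)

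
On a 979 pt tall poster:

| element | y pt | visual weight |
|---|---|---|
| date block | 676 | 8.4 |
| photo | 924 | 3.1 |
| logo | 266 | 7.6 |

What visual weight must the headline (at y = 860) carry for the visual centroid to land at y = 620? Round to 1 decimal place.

w ≈ 5.3

Fixed elements: Σw = 8.4 + 3.1 + 7.6 = 19.1, Σw·y = 8.4·676 + 3.1·924 + 7.6·266 = 10564.4.
Set Σw·y/Σw = 620: (10564.4 + 860w) = 620·(19.1 + w).
Rearranging, w·(860 − 620) = 620·19.1 − 10564.4 = 1277.6, so w ≈ 1277.6/240 = 5.32.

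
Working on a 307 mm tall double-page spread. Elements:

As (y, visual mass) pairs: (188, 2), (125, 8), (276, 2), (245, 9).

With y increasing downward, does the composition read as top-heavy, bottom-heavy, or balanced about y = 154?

Σw = 2 + 8 + 2 + 9 = 21.
Σw·y = 2·188 + 8·125 + 2·276 + 9·245 = 4133, so ȳ = 4133/21 ≈ 196.81.
196.8 lies below (larger y than) the midline 154, so the layout is bottom-heavy.

bottom-heavy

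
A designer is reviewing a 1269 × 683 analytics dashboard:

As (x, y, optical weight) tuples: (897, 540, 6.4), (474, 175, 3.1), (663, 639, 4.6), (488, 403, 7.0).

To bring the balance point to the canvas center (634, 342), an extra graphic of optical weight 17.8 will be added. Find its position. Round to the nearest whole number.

(617, 199)

After adding the extra graphic, total weight = 6.4 + 3.1 + 4.6 + 7.0 + 17.8 = 38.9.
x: need Σw·x = 38.9·634 = 24662.6. Existing = 6.4·897 + 3.1·474 + 4.6·663 + 7.0·488 = 13676.0. Remainder 10986.6 / 17.8 ≈ 617.22.
y: need Σw·y = 38.9·342 = 13303.8. Existing = 6.4·540 + 3.1·175 + 4.6·639 + 7.0·403 = 9758.9. Remainder 3544.9 / 17.8 ≈ 199.15.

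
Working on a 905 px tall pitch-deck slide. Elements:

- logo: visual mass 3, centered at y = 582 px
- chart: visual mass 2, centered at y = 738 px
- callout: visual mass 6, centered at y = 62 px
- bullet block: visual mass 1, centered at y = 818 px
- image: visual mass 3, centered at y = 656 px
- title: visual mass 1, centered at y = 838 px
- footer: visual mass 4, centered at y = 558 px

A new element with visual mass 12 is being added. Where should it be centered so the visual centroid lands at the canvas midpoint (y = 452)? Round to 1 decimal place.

y ≈ 417.8

After adding the new element, total weight = 3 + 2 + 6 + 1 + 3 + 1 + 4 + 12 = 32.
y: target moment 32×452 = 14464; current 3·582 + 2·738 + 6·62 + 1·818 + 3·656 + 1·838 + 4·558 = 9450; the new element supplies 5014, so y = 5014/12 ≈ 417.83.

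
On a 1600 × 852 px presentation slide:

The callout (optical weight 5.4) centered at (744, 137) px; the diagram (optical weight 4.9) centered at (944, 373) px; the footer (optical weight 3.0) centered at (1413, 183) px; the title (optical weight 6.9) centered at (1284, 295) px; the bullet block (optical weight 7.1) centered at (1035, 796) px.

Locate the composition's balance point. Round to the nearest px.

Total weight = 5.4 + 4.9 + 3.0 + 6.9 + 7.1 = 27.3.
x: (5.4·744 + 4.9·944 + 3.0·1413 + 6.9·1284 + 7.1·1035) / 27.3 = 29090.3 / 27.3 ≈ 1065.58
y: (5.4·137 + 4.9·373 + 3.0·183 + 6.9·295 + 7.1·796) / 27.3 = 10803.6 / 27.3 ≈ 395.74

(1066, 396)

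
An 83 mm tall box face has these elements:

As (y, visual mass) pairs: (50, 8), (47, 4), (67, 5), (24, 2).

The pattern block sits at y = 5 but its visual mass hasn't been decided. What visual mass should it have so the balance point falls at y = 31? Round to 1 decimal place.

w ≈ 14.7

Fixed elements: Σw = 8 + 4 + 5 + 2 = 19, Σw·y = 8·50 + 4·47 + 5·67 + 2·24 = 971.
Set Σw·y/Σw = 31: (971 + 5w) = 31·(19 + w).
Solving: w = (31·19 − 971) / (5 − 31) = -382 / -26 ≈ 14.69.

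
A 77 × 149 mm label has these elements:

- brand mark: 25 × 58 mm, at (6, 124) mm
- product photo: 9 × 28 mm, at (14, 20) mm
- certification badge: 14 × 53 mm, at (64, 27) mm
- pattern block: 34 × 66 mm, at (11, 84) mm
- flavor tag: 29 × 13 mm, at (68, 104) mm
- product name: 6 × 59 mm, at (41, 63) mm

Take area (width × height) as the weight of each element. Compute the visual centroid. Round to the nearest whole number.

Taking area as weight: brand mark 25·58 = 1450, product photo 9·28 = 252, certification badge 14·53 = 742, pattern block 34·66 = 2244, flavor tag 29·13 = 377, product name 6·59 = 354. Sum 5419.
Σw·x = 124550; x̄ = 124550/5419 ≈ 22.98.
Σw·y = 454880; ȳ = 454880/5419 ≈ 83.94.

(23, 84)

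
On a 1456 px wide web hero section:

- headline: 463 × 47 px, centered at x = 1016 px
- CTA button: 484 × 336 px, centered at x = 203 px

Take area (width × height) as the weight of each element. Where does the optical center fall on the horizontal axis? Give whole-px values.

x ≈ 299

Areas → weights: headline 463·47 = 21761, CTA button 484·336 = 162624; Σw = 184385.
x-moment: 21761·1016 + 162624·203 = 55121848; centroid 55121848/184385 ≈ 298.95.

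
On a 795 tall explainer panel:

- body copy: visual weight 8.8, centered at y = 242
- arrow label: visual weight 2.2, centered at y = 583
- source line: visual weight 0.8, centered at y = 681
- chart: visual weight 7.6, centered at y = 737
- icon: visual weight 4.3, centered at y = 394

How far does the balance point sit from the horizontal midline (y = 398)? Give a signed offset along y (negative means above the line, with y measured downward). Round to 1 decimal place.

≈ 76.8

Total weight = 8.8 + 2.2 + 0.8 + 7.6 + 4.3 = 23.7.
y-moment: 8.8·242 + 2.2·583 + 0.8·681 + 7.6·737 + 4.3·394 = 11252.4; centroid 11252.4/23.7 ≈ 474.78.
Against y = 398, that's 474.78 − 398 = 76.78.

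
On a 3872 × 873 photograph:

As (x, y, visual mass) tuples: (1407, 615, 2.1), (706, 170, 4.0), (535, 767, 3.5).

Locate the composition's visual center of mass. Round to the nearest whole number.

(797, 485)

Σw = 2.1 + 4.0 + 3.5 = 9.6.
x-moment: 2.1·1407 + 4.0·706 + 3.5·535 = 7651.2; centroid 7651.2/9.6 ≈ 797.00.
y-moment: 2.1·615 + 4.0·170 + 3.5·767 = 4656.0; centroid 4656.0/9.6 ≈ 485.00.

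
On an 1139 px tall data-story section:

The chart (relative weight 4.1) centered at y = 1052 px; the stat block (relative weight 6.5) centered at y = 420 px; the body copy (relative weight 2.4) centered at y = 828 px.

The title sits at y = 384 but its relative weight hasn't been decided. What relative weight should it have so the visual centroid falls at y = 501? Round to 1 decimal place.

w ≈ 21.5

Known weights sum to 4.1 + 6.5 + 2.4 = 13.0; their moment is 4.1·1052 + 6.5·420 + 2.4·828 = 9030.4.
Set Σw·y/Σw = 501: (9030.4 + 384w) = 501·(13.0 + w).
Rearranging, w·(384 − 501) = 501·13.0 − 9030.4 = -2517.4, so w ≈ -2517.4/-117 = 21.52.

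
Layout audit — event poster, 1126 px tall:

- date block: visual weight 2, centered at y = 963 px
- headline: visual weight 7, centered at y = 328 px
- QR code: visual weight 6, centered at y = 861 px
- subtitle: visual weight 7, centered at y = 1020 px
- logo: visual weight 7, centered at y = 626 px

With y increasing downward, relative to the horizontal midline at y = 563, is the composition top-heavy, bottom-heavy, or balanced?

Σw = 2 + 7 + 6 + 7 + 7 = 29.
y: (2·963 + 7·328 + 6·861 + 7·1020 + 7·626) / 29 = 20910 / 29 ≈ 721.03
Since 721.0 is below (larger y than) 563, the composition reads bottom-heavy.

bottom-heavy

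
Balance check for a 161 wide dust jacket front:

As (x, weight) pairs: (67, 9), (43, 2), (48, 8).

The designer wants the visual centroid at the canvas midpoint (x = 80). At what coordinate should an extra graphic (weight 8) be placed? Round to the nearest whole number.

After adding the extra graphic, total weight = 9 + 2 + 8 + 8 = 27.
x: need Σw·x = 27·80 = 2160. Existing = 9·67 + 2·43 + 8·48 = 1073. Remainder 1087 / 8 ≈ 135.88.

x ≈ 136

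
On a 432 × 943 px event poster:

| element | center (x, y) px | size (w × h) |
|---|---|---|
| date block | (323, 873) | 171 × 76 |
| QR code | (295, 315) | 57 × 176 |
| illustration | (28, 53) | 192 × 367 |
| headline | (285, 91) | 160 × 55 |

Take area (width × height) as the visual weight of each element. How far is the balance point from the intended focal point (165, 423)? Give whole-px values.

Areas: date block 171·76 = 12996, QR code 57·176 = 10032, illustration 192·367 = 70464, headline 160·55 = 8800. Total weight = 102292.
x: (12996·323 + 10032·295 + 70464·28 + 8800·285) / 102292 = 11638140 / 102292 ≈ 113.77
y: (12996·873 + 10032·315 + 70464·53 + 8800·91) / 102292 = 19040980 / 102292 ≈ 186.14
Offset from (165, 423): Δx ≈ -51.23, Δy ≈ -236.86; distance = √(Δx² + Δy²) ≈ 242.33.

≈ 242 px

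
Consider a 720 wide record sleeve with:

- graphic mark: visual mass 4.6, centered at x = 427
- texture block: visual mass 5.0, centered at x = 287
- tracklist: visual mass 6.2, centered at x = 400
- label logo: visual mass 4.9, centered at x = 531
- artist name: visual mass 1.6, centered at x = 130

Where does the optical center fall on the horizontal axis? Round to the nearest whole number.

x ≈ 390

Weights sum to 4.6 + 5.0 + 6.2 + 4.9 + 1.6 = 22.3.
x: (4.6·427 + 5.0·287 + 6.2·400 + 4.9·531 + 1.6·130) / 22.3 = 8689.1 / 22.3 ≈ 389.65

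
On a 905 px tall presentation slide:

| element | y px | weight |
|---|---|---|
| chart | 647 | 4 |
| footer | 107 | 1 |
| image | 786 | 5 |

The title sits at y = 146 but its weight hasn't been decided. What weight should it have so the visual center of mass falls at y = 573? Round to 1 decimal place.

Known weights sum to 4 + 1 + 5 = 10; their moment is 4·647 + 1·107 + 5·786 = 6625.
For the centroid to hit 573: (6625 + w·146) / (10 + w) = 573.
Rearranging, w·(146 − 573) = 573·10 − 6625 = -895, so w ≈ -895/-427 = 2.10.

w ≈ 2.1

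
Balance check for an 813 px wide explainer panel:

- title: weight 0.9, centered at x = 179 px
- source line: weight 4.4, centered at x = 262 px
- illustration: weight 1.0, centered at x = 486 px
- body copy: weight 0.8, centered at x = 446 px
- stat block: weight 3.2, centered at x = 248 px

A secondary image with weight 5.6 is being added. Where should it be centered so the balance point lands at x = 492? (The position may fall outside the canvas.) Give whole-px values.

x ≈ 870

New total weight: (0.9 + 4.4 + 1.0 + 0.8 + 3.2) + 5.6 = 15.9.
x: target moment 15.9×492 = 7822.8; current 0.9·179 + 4.4·262 + 1.0·486 + 0.8·446 + 3.2·248 = 2950.3; the secondary image supplies 4872.5, so x = 4872.5/5.6 ≈ 870.09.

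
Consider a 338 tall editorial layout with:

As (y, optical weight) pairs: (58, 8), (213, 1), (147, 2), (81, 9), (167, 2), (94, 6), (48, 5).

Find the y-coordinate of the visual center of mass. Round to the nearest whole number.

y ≈ 86

Σw = 8 + 1 + 2 + 9 + 2 + 6 + 5 = 33.
Σw·y = 8·58 + 1·213 + 2·147 + 9·81 + 2·167 + 6·94 + 5·48 = 2838, so ȳ = 2838/33 ≈ 86.00.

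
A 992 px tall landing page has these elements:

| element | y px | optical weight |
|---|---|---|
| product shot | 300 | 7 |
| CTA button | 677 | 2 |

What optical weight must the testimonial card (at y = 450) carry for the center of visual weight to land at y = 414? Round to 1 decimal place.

w ≈ 7.6

Fixed elements: Σw = 7 + 2 = 9, Σw·y = 7·300 + 2·677 = 3454.
For the centroid to hit 414: (3454 + w·450) / (9 + w) = 414.
So w = (414·9 − 3454)/(450 − 414) = 272/36 ≈ 7.56.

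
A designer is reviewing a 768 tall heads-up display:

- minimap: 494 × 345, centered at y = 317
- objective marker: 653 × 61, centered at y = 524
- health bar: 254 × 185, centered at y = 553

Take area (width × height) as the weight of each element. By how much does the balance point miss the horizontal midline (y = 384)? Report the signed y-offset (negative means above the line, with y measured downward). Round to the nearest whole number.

Areas: minimap 494·345 = 170430, objective marker 653·61 = 39833, health bar 254·185 = 46990. Total weight = 257253.
Σw·y = 170430·317 + 39833·524 + 46990·553 = 100884272, so ȳ = 100884272/257253 ≈ 392.16.
Offset from y = 384: 392.16 − 384 ≈ 8.16.

≈ 8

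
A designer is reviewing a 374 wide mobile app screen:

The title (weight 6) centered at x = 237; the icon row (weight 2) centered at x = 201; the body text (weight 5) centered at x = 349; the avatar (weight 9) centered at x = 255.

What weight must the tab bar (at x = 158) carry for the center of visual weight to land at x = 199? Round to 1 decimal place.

w ≈ 36.2

Existing Σw = 22 (6 + 2 + 5 + 9); existing moment 6·237 + 2·201 + 5·349 + 9·255 = 5864.
For the centroid to hit 199: (5864 + w·158) / (22 + w) = 199.
So w = (199·22 − 5864)/(158 − 199) = -1486/-41 ≈ 36.24.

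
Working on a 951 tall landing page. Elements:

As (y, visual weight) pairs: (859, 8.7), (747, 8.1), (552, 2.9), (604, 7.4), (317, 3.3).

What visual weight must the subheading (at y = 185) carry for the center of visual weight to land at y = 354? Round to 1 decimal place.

Known weights sum to 8.7 + 8.1 + 2.9 + 7.4 + 3.3 = 30.4; their moment is 8.7·859 + 8.1·747 + 2.9·552 + 7.4·604 + 3.3·317 = 20640.5.
Balance at y = 354 requires (20640.5 + w·185) / (30.4 + w) = 354.
So w = (354·30.4 − 20640.5)/(185 − 354) = -9878.9/-169 ≈ 58.46.

w ≈ 58.5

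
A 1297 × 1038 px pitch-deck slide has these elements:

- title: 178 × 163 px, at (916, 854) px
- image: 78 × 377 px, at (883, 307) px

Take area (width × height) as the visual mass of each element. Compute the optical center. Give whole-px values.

(899, 579)

Areas → weights: title 178·163 = 29014, image 78·377 = 29406; Σw = 58420.
x: (29014·916 + 29406·883) / 58420 = 52542322 / 58420 ≈ 899.39
y: (29014·854 + 29406·307) / 58420 = 33805598 / 58420 ≈ 578.66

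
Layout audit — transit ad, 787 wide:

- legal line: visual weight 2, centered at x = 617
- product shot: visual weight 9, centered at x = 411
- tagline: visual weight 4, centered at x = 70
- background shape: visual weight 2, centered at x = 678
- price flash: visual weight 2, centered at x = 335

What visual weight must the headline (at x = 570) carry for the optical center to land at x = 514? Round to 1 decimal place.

w ≈ 45.1

Known weights sum to 2 + 9 + 4 + 2 + 2 = 19; their moment is 2·617 + 9·411 + 4·70 + 2·678 + 2·335 = 7239.
Balance at x = 514 requires (7239 + w·570) / (19 + w) = 514.
So w = (514·19 − 7239)/(570 − 514) = 2527/56 ≈ 45.12.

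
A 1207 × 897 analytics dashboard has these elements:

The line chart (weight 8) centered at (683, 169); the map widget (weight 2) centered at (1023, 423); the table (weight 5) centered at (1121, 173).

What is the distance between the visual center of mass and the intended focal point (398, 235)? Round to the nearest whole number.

≈ 477

Total weight = 8 + 2 + 5 = 15.
x-moment: 8·683 + 2·1023 + 5·1121 = 13115; centroid 13115/15 ≈ 874.33.
y-moment: 8·169 + 2·423 + 5·173 = 3063; centroid 3063/15 ≈ 204.20.
From (398, 235): dx = 476.33, dy = -30.80, so the distance is √(dx²+dy²) ≈ 477.33.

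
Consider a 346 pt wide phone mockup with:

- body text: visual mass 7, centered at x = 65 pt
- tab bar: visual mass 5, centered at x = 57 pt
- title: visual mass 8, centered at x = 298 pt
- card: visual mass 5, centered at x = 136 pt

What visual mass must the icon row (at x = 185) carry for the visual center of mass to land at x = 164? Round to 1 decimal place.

Existing Σw = 25 (7 + 5 + 8 + 5); existing moment 7·65 + 5·57 + 8·298 + 5·136 = 3804.
Set Σw·x/Σw = 164: (3804 + 185w) = 164·(25 + w).
So w = (164·25 − 3804)/(185 − 164) = 296/21 ≈ 14.10.

w ≈ 14.1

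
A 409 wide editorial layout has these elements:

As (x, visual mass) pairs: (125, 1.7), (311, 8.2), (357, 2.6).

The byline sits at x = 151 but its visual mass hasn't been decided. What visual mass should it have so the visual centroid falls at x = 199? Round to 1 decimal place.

Fixed elements: Σw = 1.7 + 8.2 + 2.6 = 12.5, Σw·x = 1.7·125 + 8.2·311 + 2.6·357 = 3690.9.
For the centroid to hit 199: (3690.9 + w·151) / (12.5 + w) = 199.
Solving: w = (199·12.5 − 3690.9) / (151 − 199) = -1203.4 / -48 ≈ 25.07.

w ≈ 25.1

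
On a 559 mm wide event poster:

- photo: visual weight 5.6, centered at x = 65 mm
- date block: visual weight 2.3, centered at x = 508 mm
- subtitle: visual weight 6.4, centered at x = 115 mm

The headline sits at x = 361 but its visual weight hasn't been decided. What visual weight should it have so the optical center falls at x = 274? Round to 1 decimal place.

w ≈ 19.0

Existing Σw = 14.3 (5.6 + 2.3 + 6.4); existing moment 5.6·65 + 2.3·508 + 6.4·115 = 2268.4.
Set Σw·x/Σw = 274: (2268.4 + 361w) = 274·(14.3 + w).
So w = (274·14.3 − 2268.4)/(361 − 274) = 1649.8/87 ≈ 18.96.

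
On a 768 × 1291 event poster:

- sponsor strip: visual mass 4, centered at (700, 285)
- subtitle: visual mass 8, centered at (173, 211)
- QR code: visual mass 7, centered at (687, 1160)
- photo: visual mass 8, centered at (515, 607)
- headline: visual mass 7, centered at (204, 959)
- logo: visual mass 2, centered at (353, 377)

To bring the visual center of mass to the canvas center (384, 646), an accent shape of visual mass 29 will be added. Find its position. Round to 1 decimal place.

With the accent shape, Σw becomes 4 + 8 + 7 + 8 + 7 + 2 + 29 = 65.
x: target moment 65×384 = 24960; current 4·700 + 8·173 + 7·687 + 8·515 + 7·204 + 2·353 = 15247; the accent shape supplies 9713, so x = 9713/29 ≈ 334.93.
y: target moment 65×646 = 41990; current 4·285 + 8·211 + 7·1160 + 8·607 + 7·959 + 2·377 = 23271; the accent shape supplies 18719, so y = 18719/29 ≈ 645.48.

(334.9, 645.5)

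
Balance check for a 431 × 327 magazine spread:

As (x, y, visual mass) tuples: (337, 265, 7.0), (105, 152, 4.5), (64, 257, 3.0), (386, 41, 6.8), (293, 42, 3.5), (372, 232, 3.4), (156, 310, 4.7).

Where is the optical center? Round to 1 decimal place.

Total weight = 7.0 + 4.5 + 3.0 + 6.8 + 3.5 + 3.4 + 4.7 = 32.9.
Σw·x = 8671.8; x̄ = 8671.8/32.9 ≈ 263.58.
y: moment 5981.6 / weight 32.9 ≈ 181.81

(263.6, 181.8)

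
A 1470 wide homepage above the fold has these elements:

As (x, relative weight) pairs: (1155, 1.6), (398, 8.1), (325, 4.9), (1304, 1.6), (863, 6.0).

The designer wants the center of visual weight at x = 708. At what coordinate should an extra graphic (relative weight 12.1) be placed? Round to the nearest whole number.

New total weight: (1.6 + 8.1 + 4.9 + 1.6 + 6.0) + 12.1 = 34.3.
x: target moment 34.3×708 = 24284.4; current 1.6·1155 + 8.1·398 + 4.9·325 + 1.6·1304 + 6.0·863 = 13928.7; the extra graphic supplies 10355.7, so x = 10355.7/12.1 ≈ 855.84.

x ≈ 856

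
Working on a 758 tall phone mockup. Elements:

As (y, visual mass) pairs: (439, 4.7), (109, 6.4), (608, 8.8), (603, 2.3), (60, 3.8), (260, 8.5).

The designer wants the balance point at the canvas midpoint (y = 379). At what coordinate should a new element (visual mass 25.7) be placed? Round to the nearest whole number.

After adding the new element, total weight = 4.7 + 6.4 + 8.8 + 2.3 + 3.8 + 8.5 + 25.7 = 60.2.
Along y: (11936.2 + 25.7·y) / 60.2 = 379 (existing moment 4.7·439 + 6.4·109 + 8.8·608 + 2.3·603 + 3.8·60 + 8.5·260 = 11936.2) ⇒ y = (22815.8 − 11936.2) / 25.7 ≈ 423.33.

y ≈ 423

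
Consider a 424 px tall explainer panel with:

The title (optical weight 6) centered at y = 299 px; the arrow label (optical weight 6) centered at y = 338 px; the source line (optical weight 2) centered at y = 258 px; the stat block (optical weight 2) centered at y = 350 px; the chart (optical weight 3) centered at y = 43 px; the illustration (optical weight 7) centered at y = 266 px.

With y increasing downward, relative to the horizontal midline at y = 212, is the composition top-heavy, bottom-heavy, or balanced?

Σw = 6 + 6 + 2 + 2 + 3 + 7 = 26.
Σw·y = 7029; ȳ = 7029/26 ≈ 270.35.
Since 270.3 is below (larger y than) 212, the composition reads bottom-heavy.

bottom-heavy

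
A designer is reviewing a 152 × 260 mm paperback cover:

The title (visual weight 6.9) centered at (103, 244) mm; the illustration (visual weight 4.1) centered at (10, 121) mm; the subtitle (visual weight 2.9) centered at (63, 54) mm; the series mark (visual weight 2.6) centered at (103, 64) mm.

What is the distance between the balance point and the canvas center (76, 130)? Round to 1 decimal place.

≈ 21.9 mm

Weights sum to 6.9 + 4.1 + 2.9 + 2.6 = 16.5.
x: (6.9·103 + 4.1·10 + 2.9·63 + 2.6·103) / 16.5 = 1202.2 / 16.5 ≈ 72.86
y: (6.9·244 + 4.1·121 + 2.9·54 + 2.6·64) / 16.5 = 2502.7 / 16.5 ≈ 151.68
Offset from (76, 130): Δx ≈ -3.14, Δy ≈ 21.68; distance = √(Δx² + Δy²) ≈ 21.90.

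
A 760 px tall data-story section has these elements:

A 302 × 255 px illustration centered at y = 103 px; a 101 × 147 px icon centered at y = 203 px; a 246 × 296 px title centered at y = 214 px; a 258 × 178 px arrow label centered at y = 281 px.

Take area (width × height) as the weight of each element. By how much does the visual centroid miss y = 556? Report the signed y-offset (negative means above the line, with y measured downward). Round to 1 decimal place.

≈ -368.8 px

Taking area as weight: illustration 302·255 = 77010, icon 101·147 = 14847, title 246·296 = 72816, arrow label 258·178 = 45924. Sum 210597.
y: (77010·103 + 14847·203 + 72816·214 + 45924·281) / 210597 = 39433239 / 210597 ≈ 187.25
Offset from y = 556: 187.25 − 556 ≈ -368.75.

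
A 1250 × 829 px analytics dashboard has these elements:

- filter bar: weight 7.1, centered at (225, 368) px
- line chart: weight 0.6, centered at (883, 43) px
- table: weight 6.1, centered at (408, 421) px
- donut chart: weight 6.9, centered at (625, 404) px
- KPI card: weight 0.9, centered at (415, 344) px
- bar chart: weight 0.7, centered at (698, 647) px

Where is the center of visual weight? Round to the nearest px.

Total weight = 7.1 + 0.6 + 6.1 + 6.9 + 0.9 + 0.7 = 22.3.
Σw·x = 9790.7; x̄ = 9790.7/22.3 ≈ 439.04.
Σw·y = 8756.8; ȳ = 8756.8/22.3 ≈ 392.68.

(439, 393)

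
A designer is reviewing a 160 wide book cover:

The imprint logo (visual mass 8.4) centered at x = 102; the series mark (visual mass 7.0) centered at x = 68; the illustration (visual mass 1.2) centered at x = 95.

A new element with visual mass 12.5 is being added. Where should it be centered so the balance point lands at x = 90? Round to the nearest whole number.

New total weight: (8.4 + 7.0 + 1.2) + 12.5 = 29.1.
Along x: (1446.8 + 12.5·x) / 29.1 = 90 (existing moment 8.4·102 + 7.0·68 + 1.2·95 = 1446.8) ⇒ x = (2619.0 − 1446.8) / 12.5 ≈ 93.78.

x ≈ 94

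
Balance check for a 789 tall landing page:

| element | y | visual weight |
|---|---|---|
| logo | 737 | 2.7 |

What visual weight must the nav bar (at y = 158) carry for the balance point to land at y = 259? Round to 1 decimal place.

w ≈ 12.8

Known: weight 2.7 with moment 2.7·737 = 1989.9.
Balance at y = 259 requires (1989.9 + w·158) / (2.7 + w) = 259.
Solving: w = (259·2.7 − 1989.9) / (158 − 259) = -1290.6 / -101 ≈ 12.78.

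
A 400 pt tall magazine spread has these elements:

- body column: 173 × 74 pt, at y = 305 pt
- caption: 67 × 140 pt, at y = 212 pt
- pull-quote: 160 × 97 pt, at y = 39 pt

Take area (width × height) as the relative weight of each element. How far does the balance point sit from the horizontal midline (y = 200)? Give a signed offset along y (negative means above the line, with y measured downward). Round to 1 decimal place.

Taking area as weight: body column 173·74 = 12802, caption 67·140 = 9380, pull-quote 160·97 = 15520. Sum 37702.
y-moment: 12802·305 + 9380·212 + 15520·39 = 6498450; centroid 6498450/37702 ≈ 172.36.
Offset from y = 200: 172.36 − 200 ≈ -27.64.

≈ -27.6 pt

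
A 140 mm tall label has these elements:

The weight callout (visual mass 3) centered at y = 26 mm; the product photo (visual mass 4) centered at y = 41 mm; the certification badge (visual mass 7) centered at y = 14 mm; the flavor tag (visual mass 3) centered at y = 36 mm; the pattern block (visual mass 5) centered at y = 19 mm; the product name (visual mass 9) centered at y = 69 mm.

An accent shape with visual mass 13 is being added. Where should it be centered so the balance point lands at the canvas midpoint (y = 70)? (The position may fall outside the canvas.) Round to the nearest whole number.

y ≈ 147

New total weight: (3 + 4 + 7 + 3 + 5 + 9) + 13 = 44.
y: need Σw·y = 44·70 = 3080. Existing = 3·26 + 4·41 + 7·14 + 3·36 + 5·19 + 9·69 = 1164. Remainder 1916 / 13 ≈ 147.38.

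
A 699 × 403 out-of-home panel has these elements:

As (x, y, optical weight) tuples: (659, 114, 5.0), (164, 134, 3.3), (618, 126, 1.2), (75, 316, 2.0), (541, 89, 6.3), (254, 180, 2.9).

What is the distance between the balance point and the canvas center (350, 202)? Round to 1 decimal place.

≈ 100.7

Σw = 5.0 + 3.3 + 1.2 + 2.0 + 6.3 + 2.9 = 20.7.
x: (5.0·659 + 3.3·164 + 1.2·618 + 2.0·75 + 6.3·541 + 2.9·254) / 20.7 = 8872.7 / 20.7 ≈ 428.63
y: (5.0·114 + 3.3·134 + 1.2·126 + 2.0·316 + 6.3·89 + 2.9·180) / 20.7 = 2878.1 / 20.7 ≈ 139.04
Offset from (350, 202): Δx ≈ 78.63, Δy ≈ -62.96; distance = √(Δx² + Δy²) ≈ 100.73.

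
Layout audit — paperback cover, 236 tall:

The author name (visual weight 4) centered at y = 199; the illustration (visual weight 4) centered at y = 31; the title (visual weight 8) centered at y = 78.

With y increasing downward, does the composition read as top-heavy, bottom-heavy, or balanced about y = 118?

top-heavy

Weights sum to 4 + 4 + 8 = 16.
y-moment: 4·199 + 4·31 + 8·78 = 1544; centroid 1544/16 ≈ 96.50.
96.5 vs midline 118 → top-heavy.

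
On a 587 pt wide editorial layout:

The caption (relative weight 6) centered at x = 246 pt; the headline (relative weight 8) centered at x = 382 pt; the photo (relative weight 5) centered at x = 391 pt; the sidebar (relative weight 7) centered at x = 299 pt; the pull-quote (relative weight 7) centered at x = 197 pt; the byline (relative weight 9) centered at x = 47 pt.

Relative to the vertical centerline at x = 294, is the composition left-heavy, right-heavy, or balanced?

Σw = 6 + 8 + 5 + 7 + 7 + 9 = 42.
Σw·x = 10382; x̄ = 10382/42 ≈ 247.19.
247.2 vs midline 294 → left-heavy.

left-heavy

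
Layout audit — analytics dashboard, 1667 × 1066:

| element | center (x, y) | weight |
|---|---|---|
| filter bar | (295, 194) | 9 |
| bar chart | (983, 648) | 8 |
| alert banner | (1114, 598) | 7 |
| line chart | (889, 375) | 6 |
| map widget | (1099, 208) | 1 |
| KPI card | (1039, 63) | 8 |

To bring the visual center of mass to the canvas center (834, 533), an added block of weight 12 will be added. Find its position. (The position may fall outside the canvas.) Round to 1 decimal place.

New total weight: (9 + 8 + 7 + 6 + 1 + 8) + 12 = 51.
x: need Σw·x = 51·834 = 42534. Existing = 9·295 + 8·983 + 7·1114 + 6·889 + 1·1099 + 8·1039 = 33062. Remainder 9472 / 12 ≈ 789.33.
y: need Σw·y = 51·533 = 27183. Existing = 9·194 + 8·648 + 7·598 + 6·375 + 1·208 + 8·63 = 14078. Remainder 13105 / 12 ≈ 1092.08.

(789.3, 1092.1)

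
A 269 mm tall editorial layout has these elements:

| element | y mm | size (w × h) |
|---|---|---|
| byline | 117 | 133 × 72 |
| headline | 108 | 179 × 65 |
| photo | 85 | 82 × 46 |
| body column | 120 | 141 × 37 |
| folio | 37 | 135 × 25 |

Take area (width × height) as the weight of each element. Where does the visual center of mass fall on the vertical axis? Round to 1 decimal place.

Areas: byline 133·72 = 9576, headline 179·65 = 11635, photo 82·46 = 3772, body column 141·37 = 5217, folio 135·25 = 3375. Total weight = 33575.
y-moment: 9576·117 + 11635·108 + 3772·85 + 5217·120 + 3375·37 = 3448507; centroid 3448507/33575 ≈ 102.71.

y ≈ 102.7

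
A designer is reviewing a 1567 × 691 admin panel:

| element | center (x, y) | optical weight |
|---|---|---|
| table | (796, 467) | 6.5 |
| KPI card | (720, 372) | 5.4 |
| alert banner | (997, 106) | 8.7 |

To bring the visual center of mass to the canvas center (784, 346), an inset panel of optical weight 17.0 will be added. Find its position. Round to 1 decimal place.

(690.7, 414.3)

With the inset panel, Σw becomes 6.5 + 5.4 + 8.7 + 17.0 = 37.6.
x: target moment 37.6×784 = 29478.4; current 6.5·796 + 5.4·720 + 8.7·997 = 17735.9; the inset panel supplies 11742.5, so x = 11742.5/17.0 ≈ 690.74.
y: target moment 37.6×346 = 13009.6; current 6.5·467 + 5.4·372 + 8.7·106 = 5966.5; the inset panel supplies 7043.1, so y = 7043.1/17.0 ≈ 414.30.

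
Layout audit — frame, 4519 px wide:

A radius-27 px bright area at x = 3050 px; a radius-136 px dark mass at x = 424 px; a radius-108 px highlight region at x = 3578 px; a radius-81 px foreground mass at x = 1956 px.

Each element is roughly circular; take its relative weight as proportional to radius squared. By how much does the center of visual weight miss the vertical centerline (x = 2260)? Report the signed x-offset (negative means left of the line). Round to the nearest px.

≈ -534 px

Weights ∝ r²: bright area 27² = 729, dark mass 136² = 18496, highlight region 108² = 11664, foreground mass 81² = 6561; Σw = 37450.
x: (729·3050 + 18496·424 + 11664·3578 + 6561·1956) / 37450 = 64632862 / 37450 ≈ 1725.84
Against x = 2260, that's 1725.84 − 2260 = -534.16.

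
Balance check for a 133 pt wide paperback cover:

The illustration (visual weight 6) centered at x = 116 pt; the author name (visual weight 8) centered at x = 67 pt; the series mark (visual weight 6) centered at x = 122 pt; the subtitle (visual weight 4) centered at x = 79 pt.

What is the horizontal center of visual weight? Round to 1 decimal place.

Σw = 6 + 8 + 6 + 4 = 24.
x-moment: 6·116 + 8·67 + 6·122 + 4·79 = 2280; centroid 2280/24 ≈ 95.00.

x ≈ 95.0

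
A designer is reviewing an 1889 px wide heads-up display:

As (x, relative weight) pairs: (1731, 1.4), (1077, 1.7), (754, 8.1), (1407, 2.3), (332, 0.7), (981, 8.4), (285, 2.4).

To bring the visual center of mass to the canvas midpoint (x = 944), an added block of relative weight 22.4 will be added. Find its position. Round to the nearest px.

With the added block, Σw becomes 1.4 + 1.7 + 8.1 + 2.3 + 0.7 + 8.4 + 2.4 + 22.4 = 47.4.
x: need Σw·x = 47.4·944 = 44745.6. Existing = 1.4·1731 + 1.7·1077 + 8.1·754 + 2.3·1407 + 0.7·332 + 8.4·981 + 2.4·285 = 22754.6. Remainder 21991.0 / 22.4 ≈ 981.74.

x ≈ 982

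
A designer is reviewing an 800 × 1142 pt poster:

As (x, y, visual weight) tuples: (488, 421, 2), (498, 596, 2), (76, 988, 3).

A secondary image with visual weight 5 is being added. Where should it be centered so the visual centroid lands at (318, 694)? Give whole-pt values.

With the secondary image, Σw becomes 2 + 2 + 3 + 5 = 12.
Along x: (2200 + 5·x) / 12 = 318 (existing moment 2·488 + 2·498 + 3·76 = 2200) ⇒ x = (3816 − 2200) / 5 ≈ 323.20.
Along y: (4998 + 5·y) / 12 = 694 (existing moment 2·421 + 2·596 + 3·988 = 4998) ⇒ y = (8328 − 4998) / 5 ≈ 666.00.

(323, 666)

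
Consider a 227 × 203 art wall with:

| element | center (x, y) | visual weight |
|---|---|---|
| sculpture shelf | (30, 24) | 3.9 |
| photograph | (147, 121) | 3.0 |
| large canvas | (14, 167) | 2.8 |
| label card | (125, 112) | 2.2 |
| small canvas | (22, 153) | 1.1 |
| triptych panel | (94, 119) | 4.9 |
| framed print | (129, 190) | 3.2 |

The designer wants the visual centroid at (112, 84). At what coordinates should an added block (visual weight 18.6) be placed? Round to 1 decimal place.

With the added block, Σw becomes 3.9 + 3.0 + 2.8 + 2.2 + 1.1 + 4.9 + 3.2 + 18.6 = 39.7.
x: target moment 39.7×112 = 4446.4; current 3.9·30 + 3.0·147 + 2.8·14 + 2.2·125 + 1.1·22 + 4.9·94 + 3.2·129 = 1769.8; the added block supplies 2676.6, so x = 2676.6/18.6 ≈ 143.90.
y: target moment 39.7×84 = 3334.8; current 3.9·24 + 3.0·121 + 2.8·167 + 2.2·112 + 1.1·153 + 4.9·119 + 3.2·190 = 2530.0; the added block supplies 804.8, so y = 804.8/18.6 ≈ 43.27.

(143.9, 43.3)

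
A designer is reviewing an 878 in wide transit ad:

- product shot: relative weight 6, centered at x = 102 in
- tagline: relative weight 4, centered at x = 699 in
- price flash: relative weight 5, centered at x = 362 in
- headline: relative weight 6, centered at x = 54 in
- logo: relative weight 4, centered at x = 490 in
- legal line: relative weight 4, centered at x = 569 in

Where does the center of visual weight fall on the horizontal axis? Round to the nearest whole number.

x ≈ 337

Total weight = 6 + 4 + 5 + 6 + 4 + 4 = 29.
x: moment 9778 / weight 29 ≈ 337.17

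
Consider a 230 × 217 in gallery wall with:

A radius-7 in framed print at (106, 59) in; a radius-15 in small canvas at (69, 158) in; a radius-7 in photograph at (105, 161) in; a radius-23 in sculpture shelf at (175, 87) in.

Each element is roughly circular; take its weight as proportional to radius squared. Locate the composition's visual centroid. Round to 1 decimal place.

Weights ∝ r²: framed print 7² = 49, small canvas 15² = 225, photograph 7² = 49, sculpture shelf 23² = 529; Σw = 852.
x-moment: 49·106 + 225·69 + 49·105 + 529·175 = 118439; centroid 118439/852 ≈ 139.01.
y-moment: 49·59 + 225·158 + 49·161 + 529·87 = 92353; centroid 92353/852 ≈ 108.40.

(139.0, 108.4)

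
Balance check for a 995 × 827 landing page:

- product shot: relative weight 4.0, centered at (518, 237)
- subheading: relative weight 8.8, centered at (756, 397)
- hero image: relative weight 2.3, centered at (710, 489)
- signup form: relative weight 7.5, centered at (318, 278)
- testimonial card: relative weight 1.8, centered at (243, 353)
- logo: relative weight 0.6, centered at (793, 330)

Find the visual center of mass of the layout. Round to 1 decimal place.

(546.2, 339.4)

Total weight = 4.0 + 8.8 + 2.3 + 7.5 + 1.8 + 0.6 = 25.0.
x: (4.0·518 + 8.8·756 + 2.3·710 + 7.5·318 + 1.8·243 + 0.6·793) / 25.0 = 13656.0 / 25.0 ≈ 546.24
y: (4.0·237 + 8.8·397 + 2.3·489 + 7.5·278 + 1.8·353 + 0.6·330) / 25.0 = 8484.7 / 25.0 ≈ 339.39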